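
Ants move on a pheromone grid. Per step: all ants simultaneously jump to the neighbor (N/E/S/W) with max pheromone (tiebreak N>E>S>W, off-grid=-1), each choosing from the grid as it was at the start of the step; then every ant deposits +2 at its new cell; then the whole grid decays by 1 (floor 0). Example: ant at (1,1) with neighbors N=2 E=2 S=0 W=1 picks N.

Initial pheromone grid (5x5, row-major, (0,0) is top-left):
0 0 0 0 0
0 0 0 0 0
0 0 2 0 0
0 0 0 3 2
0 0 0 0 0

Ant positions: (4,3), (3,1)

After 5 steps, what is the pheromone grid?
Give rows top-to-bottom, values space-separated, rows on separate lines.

After step 1: ants at (3,3),(2,1)
  0 0 0 0 0
  0 0 0 0 0
  0 1 1 0 0
  0 0 0 4 1
  0 0 0 0 0
After step 2: ants at (3,4),(2,2)
  0 0 0 0 0
  0 0 0 0 0
  0 0 2 0 0
  0 0 0 3 2
  0 0 0 0 0
After step 3: ants at (3,3),(1,2)
  0 0 0 0 0
  0 0 1 0 0
  0 0 1 0 0
  0 0 0 4 1
  0 0 0 0 0
After step 4: ants at (3,4),(2,2)
  0 0 0 0 0
  0 0 0 0 0
  0 0 2 0 0
  0 0 0 3 2
  0 0 0 0 0
After step 5: ants at (3,3),(1,2)
  0 0 0 0 0
  0 0 1 0 0
  0 0 1 0 0
  0 0 0 4 1
  0 0 0 0 0

0 0 0 0 0
0 0 1 0 0
0 0 1 0 0
0 0 0 4 1
0 0 0 0 0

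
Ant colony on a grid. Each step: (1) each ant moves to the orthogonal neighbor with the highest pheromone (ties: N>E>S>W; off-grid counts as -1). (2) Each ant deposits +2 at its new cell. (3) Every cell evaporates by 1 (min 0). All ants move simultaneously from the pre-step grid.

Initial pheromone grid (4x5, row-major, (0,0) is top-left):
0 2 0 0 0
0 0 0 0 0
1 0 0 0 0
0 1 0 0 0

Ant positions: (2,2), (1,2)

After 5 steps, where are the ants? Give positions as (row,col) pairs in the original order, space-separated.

Step 1: ant0:(2,2)->N->(1,2) | ant1:(1,2)->N->(0,2)
  grid max=1 at (0,1)
Step 2: ant0:(1,2)->N->(0,2) | ant1:(0,2)->S->(1,2)
  grid max=2 at (0,2)
Step 3: ant0:(0,2)->S->(1,2) | ant1:(1,2)->N->(0,2)
  grid max=3 at (0,2)
Step 4: ant0:(1,2)->N->(0,2) | ant1:(0,2)->S->(1,2)
  grid max=4 at (0,2)
Step 5: ant0:(0,2)->S->(1,2) | ant1:(1,2)->N->(0,2)
  grid max=5 at (0,2)

(1,2) (0,2)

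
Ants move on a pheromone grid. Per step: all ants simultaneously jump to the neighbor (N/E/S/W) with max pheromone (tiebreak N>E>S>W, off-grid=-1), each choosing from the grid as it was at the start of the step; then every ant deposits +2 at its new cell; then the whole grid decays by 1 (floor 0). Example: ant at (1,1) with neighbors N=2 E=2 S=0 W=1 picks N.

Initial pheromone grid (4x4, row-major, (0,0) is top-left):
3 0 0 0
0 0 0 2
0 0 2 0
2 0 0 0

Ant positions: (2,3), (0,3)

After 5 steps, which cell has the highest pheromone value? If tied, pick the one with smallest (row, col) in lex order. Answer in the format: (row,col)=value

Answer: (1,3)=9

Derivation:
Step 1: ant0:(2,3)->N->(1,3) | ant1:(0,3)->S->(1,3)
  grid max=5 at (1,3)
Step 2: ant0:(1,3)->N->(0,3) | ant1:(1,3)->N->(0,3)
  grid max=4 at (1,3)
Step 3: ant0:(0,3)->S->(1,3) | ant1:(0,3)->S->(1,3)
  grid max=7 at (1,3)
Step 4: ant0:(1,3)->N->(0,3) | ant1:(1,3)->N->(0,3)
  grid max=6 at (1,3)
Step 5: ant0:(0,3)->S->(1,3) | ant1:(0,3)->S->(1,3)
  grid max=9 at (1,3)
Final grid:
  0 0 0 4
  0 0 0 9
  0 0 0 0
  0 0 0 0
Max pheromone 9 at (1,3)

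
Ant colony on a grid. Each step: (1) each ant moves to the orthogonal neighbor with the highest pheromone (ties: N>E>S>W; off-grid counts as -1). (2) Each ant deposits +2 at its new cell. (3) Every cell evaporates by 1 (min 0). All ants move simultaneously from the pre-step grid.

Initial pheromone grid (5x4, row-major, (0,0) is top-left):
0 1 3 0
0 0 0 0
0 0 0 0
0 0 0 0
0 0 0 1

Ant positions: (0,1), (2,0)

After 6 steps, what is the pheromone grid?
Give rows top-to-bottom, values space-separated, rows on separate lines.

After step 1: ants at (0,2),(1,0)
  0 0 4 0
  1 0 0 0
  0 0 0 0
  0 0 0 0
  0 0 0 0
After step 2: ants at (0,3),(0,0)
  1 0 3 1
  0 0 0 0
  0 0 0 0
  0 0 0 0
  0 0 0 0
After step 3: ants at (0,2),(0,1)
  0 1 4 0
  0 0 0 0
  0 0 0 0
  0 0 0 0
  0 0 0 0
After step 4: ants at (0,1),(0,2)
  0 2 5 0
  0 0 0 0
  0 0 0 0
  0 0 0 0
  0 0 0 0
After step 5: ants at (0,2),(0,1)
  0 3 6 0
  0 0 0 0
  0 0 0 0
  0 0 0 0
  0 0 0 0
After step 6: ants at (0,1),(0,2)
  0 4 7 0
  0 0 0 0
  0 0 0 0
  0 0 0 0
  0 0 0 0

0 4 7 0
0 0 0 0
0 0 0 0
0 0 0 0
0 0 0 0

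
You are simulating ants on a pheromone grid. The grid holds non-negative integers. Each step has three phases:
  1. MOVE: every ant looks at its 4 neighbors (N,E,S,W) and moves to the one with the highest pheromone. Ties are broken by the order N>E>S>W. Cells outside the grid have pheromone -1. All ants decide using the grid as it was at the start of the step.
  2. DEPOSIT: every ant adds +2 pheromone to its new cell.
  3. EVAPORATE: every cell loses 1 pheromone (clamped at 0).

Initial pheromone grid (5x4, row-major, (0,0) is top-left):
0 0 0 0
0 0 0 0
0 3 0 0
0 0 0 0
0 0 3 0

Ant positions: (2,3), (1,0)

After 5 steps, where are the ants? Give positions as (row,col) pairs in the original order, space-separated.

Step 1: ant0:(2,3)->N->(1,3) | ant1:(1,0)->N->(0,0)
  grid max=2 at (2,1)
Step 2: ant0:(1,3)->N->(0,3) | ant1:(0,0)->E->(0,1)
  grid max=1 at (0,1)
Step 3: ant0:(0,3)->S->(1,3) | ant1:(0,1)->E->(0,2)
  grid max=1 at (0,2)
Step 4: ant0:(1,3)->N->(0,3) | ant1:(0,2)->E->(0,3)
  grid max=3 at (0,3)
Step 5: ant0:(0,3)->S->(1,3) | ant1:(0,3)->S->(1,3)
  grid max=3 at (1,3)

(1,3) (1,3)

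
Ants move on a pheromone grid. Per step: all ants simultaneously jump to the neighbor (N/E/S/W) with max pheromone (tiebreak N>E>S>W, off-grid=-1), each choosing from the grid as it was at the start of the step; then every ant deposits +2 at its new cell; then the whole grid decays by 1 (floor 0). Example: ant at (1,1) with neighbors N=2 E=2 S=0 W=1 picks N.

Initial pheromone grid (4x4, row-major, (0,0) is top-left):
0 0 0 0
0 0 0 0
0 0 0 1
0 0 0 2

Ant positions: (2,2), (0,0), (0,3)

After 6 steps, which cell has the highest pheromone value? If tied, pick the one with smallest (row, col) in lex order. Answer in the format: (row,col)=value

Step 1: ant0:(2,2)->E->(2,3) | ant1:(0,0)->E->(0,1) | ant2:(0,3)->S->(1,3)
  grid max=2 at (2,3)
Step 2: ant0:(2,3)->N->(1,3) | ant1:(0,1)->E->(0,2) | ant2:(1,3)->S->(2,3)
  grid max=3 at (2,3)
Step 3: ant0:(1,3)->S->(2,3) | ant1:(0,2)->E->(0,3) | ant2:(2,3)->N->(1,3)
  grid max=4 at (2,3)
Step 4: ant0:(2,3)->N->(1,3) | ant1:(0,3)->S->(1,3) | ant2:(1,3)->S->(2,3)
  grid max=6 at (1,3)
Step 5: ant0:(1,3)->S->(2,3) | ant1:(1,3)->S->(2,3) | ant2:(2,3)->N->(1,3)
  grid max=8 at (2,3)
Step 6: ant0:(2,3)->N->(1,3) | ant1:(2,3)->N->(1,3) | ant2:(1,3)->S->(2,3)
  grid max=10 at (1,3)
Final grid:
  0 0 0 0
  0 0 0 10
  0 0 0 9
  0 0 0 0
Max pheromone 10 at (1,3)

Answer: (1,3)=10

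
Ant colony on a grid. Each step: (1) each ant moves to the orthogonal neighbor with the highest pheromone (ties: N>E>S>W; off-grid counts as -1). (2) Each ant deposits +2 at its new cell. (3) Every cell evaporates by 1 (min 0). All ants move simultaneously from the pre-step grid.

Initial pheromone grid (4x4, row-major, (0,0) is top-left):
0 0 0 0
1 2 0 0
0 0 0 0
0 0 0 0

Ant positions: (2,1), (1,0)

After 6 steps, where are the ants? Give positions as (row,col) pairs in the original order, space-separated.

Step 1: ant0:(2,1)->N->(1,1) | ant1:(1,0)->E->(1,1)
  grid max=5 at (1,1)
Step 2: ant0:(1,1)->N->(0,1) | ant1:(1,1)->N->(0,1)
  grid max=4 at (1,1)
Step 3: ant0:(0,1)->S->(1,1) | ant1:(0,1)->S->(1,1)
  grid max=7 at (1,1)
Step 4: ant0:(1,1)->N->(0,1) | ant1:(1,1)->N->(0,1)
  grid max=6 at (1,1)
Step 5: ant0:(0,1)->S->(1,1) | ant1:(0,1)->S->(1,1)
  grid max=9 at (1,1)
Step 6: ant0:(1,1)->N->(0,1) | ant1:(1,1)->N->(0,1)
  grid max=8 at (1,1)

(0,1) (0,1)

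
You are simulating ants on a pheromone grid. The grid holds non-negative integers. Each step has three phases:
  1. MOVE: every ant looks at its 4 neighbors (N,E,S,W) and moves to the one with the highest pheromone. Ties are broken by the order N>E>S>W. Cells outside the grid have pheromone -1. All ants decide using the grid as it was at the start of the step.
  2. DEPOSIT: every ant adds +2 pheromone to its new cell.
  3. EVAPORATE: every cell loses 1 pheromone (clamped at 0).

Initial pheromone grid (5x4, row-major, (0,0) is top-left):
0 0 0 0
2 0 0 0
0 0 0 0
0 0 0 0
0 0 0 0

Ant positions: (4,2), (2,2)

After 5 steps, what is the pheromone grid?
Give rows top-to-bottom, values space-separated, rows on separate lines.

After step 1: ants at (3,2),(1,2)
  0 0 0 0
  1 0 1 0
  0 0 0 0
  0 0 1 0
  0 0 0 0
After step 2: ants at (2,2),(0,2)
  0 0 1 0
  0 0 0 0
  0 0 1 0
  0 0 0 0
  0 0 0 0
After step 3: ants at (1,2),(0,3)
  0 0 0 1
  0 0 1 0
  0 0 0 0
  0 0 0 0
  0 0 0 0
After step 4: ants at (0,2),(1,3)
  0 0 1 0
  0 0 0 1
  0 0 0 0
  0 0 0 0
  0 0 0 0
After step 5: ants at (0,3),(0,3)
  0 0 0 3
  0 0 0 0
  0 0 0 0
  0 0 0 0
  0 0 0 0

0 0 0 3
0 0 0 0
0 0 0 0
0 0 0 0
0 0 0 0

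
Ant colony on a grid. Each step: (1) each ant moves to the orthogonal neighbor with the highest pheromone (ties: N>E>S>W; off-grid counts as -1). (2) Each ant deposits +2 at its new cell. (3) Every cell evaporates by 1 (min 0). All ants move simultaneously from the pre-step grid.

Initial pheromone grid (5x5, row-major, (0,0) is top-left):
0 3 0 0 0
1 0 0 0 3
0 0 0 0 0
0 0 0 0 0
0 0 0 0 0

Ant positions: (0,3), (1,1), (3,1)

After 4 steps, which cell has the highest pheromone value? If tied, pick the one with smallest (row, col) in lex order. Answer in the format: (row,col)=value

Step 1: ant0:(0,3)->E->(0,4) | ant1:(1,1)->N->(0,1) | ant2:(3,1)->N->(2,1)
  grid max=4 at (0,1)
Step 2: ant0:(0,4)->S->(1,4) | ant1:(0,1)->E->(0,2) | ant2:(2,1)->N->(1,1)
  grid max=3 at (0,1)
Step 3: ant0:(1,4)->N->(0,4) | ant1:(0,2)->W->(0,1) | ant2:(1,1)->N->(0,1)
  grid max=6 at (0,1)
Step 4: ant0:(0,4)->S->(1,4) | ant1:(0,1)->E->(0,2) | ant2:(0,1)->E->(0,2)
  grid max=5 at (0,1)
Final grid:
  0 5 3 0 0
  0 0 0 0 3
  0 0 0 0 0
  0 0 0 0 0
  0 0 0 0 0
Max pheromone 5 at (0,1)

Answer: (0,1)=5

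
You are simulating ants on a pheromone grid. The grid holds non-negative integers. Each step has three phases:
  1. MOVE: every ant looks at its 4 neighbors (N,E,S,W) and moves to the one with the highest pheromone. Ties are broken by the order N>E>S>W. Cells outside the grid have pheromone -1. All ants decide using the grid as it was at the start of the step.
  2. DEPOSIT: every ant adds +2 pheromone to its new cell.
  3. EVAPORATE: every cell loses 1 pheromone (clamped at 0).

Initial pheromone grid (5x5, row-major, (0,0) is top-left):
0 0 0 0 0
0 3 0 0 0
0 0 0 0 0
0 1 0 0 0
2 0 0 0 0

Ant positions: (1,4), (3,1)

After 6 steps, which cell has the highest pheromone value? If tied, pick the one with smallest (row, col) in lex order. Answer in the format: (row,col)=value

Step 1: ant0:(1,4)->N->(0,4) | ant1:(3,1)->N->(2,1)
  grid max=2 at (1,1)
Step 2: ant0:(0,4)->S->(1,4) | ant1:(2,1)->N->(1,1)
  grid max=3 at (1,1)
Step 3: ant0:(1,4)->N->(0,4) | ant1:(1,1)->N->(0,1)
  grid max=2 at (1,1)
Step 4: ant0:(0,4)->S->(1,4) | ant1:(0,1)->S->(1,1)
  grid max=3 at (1,1)
Step 5: ant0:(1,4)->N->(0,4) | ant1:(1,1)->N->(0,1)
  grid max=2 at (1,1)
Step 6: ant0:(0,4)->S->(1,4) | ant1:(0,1)->S->(1,1)
  grid max=3 at (1,1)
Final grid:
  0 0 0 0 0
  0 3 0 0 1
  0 0 0 0 0
  0 0 0 0 0
  0 0 0 0 0
Max pheromone 3 at (1,1)

Answer: (1,1)=3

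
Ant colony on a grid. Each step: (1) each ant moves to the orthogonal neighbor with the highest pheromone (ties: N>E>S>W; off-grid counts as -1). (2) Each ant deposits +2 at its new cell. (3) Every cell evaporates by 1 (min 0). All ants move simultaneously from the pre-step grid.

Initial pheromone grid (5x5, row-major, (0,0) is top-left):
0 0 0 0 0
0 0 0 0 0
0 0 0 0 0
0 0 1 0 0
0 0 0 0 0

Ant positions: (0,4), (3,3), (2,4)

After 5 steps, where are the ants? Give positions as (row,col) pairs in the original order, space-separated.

Step 1: ant0:(0,4)->S->(1,4) | ant1:(3,3)->W->(3,2) | ant2:(2,4)->N->(1,4)
  grid max=3 at (1,4)
Step 2: ant0:(1,4)->N->(0,4) | ant1:(3,2)->N->(2,2) | ant2:(1,4)->N->(0,4)
  grid max=3 at (0,4)
Step 3: ant0:(0,4)->S->(1,4) | ant1:(2,2)->S->(3,2) | ant2:(0,4)->S->(1,4)
  grid max=5 at (1,4)
Step 4: ant0:(1,4)->N->(0,4) | ant1:(3,2)->N->(2,2) | ant2:(1,4)->N->(0,4)
  grid max=5 at (0,4)
Step 5: ant0:(0,4)->S->(1,4) | ant1:(2,2)->S->(3,2) | ant2:(0,4)->S->(1,4)
  grid max=7 at (1,4)

(1,4) (3,2) (1,4)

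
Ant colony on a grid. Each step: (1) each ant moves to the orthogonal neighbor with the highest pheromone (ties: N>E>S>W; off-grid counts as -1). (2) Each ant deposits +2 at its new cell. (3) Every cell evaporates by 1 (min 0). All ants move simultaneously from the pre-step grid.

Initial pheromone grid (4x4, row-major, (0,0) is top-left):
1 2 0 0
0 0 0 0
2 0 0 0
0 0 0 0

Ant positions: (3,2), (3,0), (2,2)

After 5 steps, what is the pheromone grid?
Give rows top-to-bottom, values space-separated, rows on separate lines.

After step 1: ants at (2,2),(2,0),(1,2)
  0 1 0 0
  0 0 1 0
  3 0 1 0
  0 0 0 0
After step 2: ants at (1,2),(1,0),(2,2)
  0 0 0 0
  1 0 2 0
  2 0 2 0
  0 0 0 0
After step 3: ants at (2,2),(2,0),(1,2)
  0 0 0 0
  0 0 3 0
  3 0 3 0
  0 0 0 0
After step 4: ants at (1,2),(1,0),(2,2)
  0 0 0 0
  1 0 4 0
  2 0 4 0
  0 0 0 0
After step 5: ants at (2,2),(2,0),(1,2)
  0 0 0 0
  0 0 5 0
  3 0 5 0
  0 0 0 0

0 0 0 0
0 0 5 0
3 0 5 0
0 0 0 0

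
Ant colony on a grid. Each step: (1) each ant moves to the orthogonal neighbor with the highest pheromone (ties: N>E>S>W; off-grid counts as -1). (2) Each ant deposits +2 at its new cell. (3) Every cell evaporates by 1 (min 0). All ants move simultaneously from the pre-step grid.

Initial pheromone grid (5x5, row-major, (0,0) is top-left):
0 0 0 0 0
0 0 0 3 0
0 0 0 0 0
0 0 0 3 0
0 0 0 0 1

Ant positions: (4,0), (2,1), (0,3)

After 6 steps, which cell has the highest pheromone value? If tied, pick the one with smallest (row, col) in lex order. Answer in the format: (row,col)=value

Step 1: ant0:(4,0)->N->(3,0) | ant1:(2,1)->N->(1,1) | ant2:(0,3)->S->(1,3)
  grid max=4 at (1,3)
Step 2: ant0:(3,0)->N->(2,0) | ant1:(1,1)->N->(0,1) | ant2:(1,3)->N->(0,3)
  grid max=3 at (1,3)
Step 3: ant0:(2,0)->N->(1,0) | ant1:(0,1)->E->(0,2) | ant2:(0,3)->S->(1,3)
  grid max=4 at (1,3)
Step 4: ant0:(1,0)->N->(0,0) | ant1:(0,2)->E->(0,3) | ant2:(1,3)->N->(0,3)
  grid max=3 at (0,3)
Step 5: ant0:(0,0)->E->(0,1) | ant1:(0,3)->S->(1,3) | ant2:(0,3)->S->(1,3)
  grid max=6 at (1,3)
Step 6: ant0:(0,1)->E->(0,2) | ant1:(1,3)->N->(0,3) | ant2:(1,3)->N->(0,3)
  grid max=5 at (0,3)
Final grid:
  0 0 1 5 0
  0 0 0 5 0
  0 0 0 0 0
  0 0 0 0 0
  0 0 0 0 0
Max pheromone 5 at (0,3)

Answer: (0,3)=5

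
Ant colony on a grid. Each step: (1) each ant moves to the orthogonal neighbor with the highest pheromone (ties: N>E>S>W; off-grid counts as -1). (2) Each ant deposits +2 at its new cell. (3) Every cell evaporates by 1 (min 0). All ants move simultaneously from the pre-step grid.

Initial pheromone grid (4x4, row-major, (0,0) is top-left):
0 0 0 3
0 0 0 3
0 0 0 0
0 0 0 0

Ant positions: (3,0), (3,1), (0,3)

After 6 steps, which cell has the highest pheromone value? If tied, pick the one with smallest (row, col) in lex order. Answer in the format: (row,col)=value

Answer: (2,0)=6

Derivation:
Step 1: ant0:(3,0)->N->(2,0) | ant1:(3,1)->N->(2,1) | ant2:(0,3)->S->(1,3)
  grid max=4 at (1,3)
Step 2: ant0:(2,0)->E->(2,1) | ant1:(2,1)->W->(2,0) | ant2:(1,3)->N->(0,3)
  grid max=3 at (0,3)
Step 3: ant0:(2,1)->W->(2,0) | ant1:(2,0)->E->(2,1) | ant2:(0,3)->S->(1,3)
  grid max=4 at (1,3)
Step 4: ant0:(2,0)->E->(2,1) | ant1:(2,1)->W->(2,0) | ant2:(1,3)->N->(0,3)
  grid max=4 at (2,0)
Step 5: ant0:(2,1)->W->(2,0) | ant1:(2,0)->E->(2,1) | ant2:(0,3)->S->(1,3)
  grid max=5 at (2,0)
Step 6: ant0:(2,0)->E->(2,1) | ant1:(2,1)->W->(2,0) | ant2:(1,3)->N->(0,3)
  grid max=6 at (2,0)
Final grid:
  0 0 0 3
  0 0 0 3
  6 6 0 0
  0 0 0 0
Max pheromone 6 at (2,0)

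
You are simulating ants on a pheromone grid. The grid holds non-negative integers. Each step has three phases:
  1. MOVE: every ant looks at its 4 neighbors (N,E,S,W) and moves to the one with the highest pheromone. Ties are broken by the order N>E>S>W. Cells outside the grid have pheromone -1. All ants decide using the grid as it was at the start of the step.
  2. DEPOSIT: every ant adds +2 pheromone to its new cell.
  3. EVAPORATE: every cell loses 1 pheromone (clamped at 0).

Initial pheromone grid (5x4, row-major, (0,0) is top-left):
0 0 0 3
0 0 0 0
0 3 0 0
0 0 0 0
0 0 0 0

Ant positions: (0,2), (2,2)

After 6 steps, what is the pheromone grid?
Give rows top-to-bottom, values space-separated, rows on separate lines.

After step 1: ants at (0,3),(2,1)
  0 0 0 4
  0 0 0 0
  0 4 0 0
  0 0 0 0
  0 0 0 0
After step 2: ants at (1,3),(1,1)
  0 0 0 3
  0 1 0 1
  0 3 0 0
  0 0 0 0
  0 0 0 0
After step 3: ants at (0,3),(2,1)
  0 0 0 4
  0 0 0 0
  0 4 0 0
  0 0 0 0
  0 0 0 0
After step 4: ants at (1,3),(1,1)
  0 0 0 3
  0 1 0 1
  0 3 0 0
  0 0 0 0
  0 0 0 0
After step 5: ants at (0,3),(2,1)
  0 0 0 4
  0 0 0 0
  0 4 0 0
  0 0 0 0
  0 0 0 0
After step 6: ants at (1,3),(1,1)
  0 0 0 3
  0 1 0 1
  0 3 0 0
  0 0 0 0
  0 0 0 0

0 0 0 3
0 1 0 1
0 3 0 0
0 0 0 0
0 0 0 0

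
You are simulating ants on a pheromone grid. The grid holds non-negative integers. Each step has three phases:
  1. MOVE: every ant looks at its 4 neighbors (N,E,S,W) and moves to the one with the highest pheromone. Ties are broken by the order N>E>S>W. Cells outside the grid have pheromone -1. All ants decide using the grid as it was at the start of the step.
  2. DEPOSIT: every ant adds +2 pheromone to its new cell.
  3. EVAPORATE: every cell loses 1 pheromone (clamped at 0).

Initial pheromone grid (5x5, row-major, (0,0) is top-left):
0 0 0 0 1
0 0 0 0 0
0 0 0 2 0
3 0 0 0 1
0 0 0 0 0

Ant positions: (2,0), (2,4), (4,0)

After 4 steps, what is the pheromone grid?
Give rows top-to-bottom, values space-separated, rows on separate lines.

After step 1: ants at (3,0),(2,3),(3,0)
  0 0 0 0 0
  0 0 0 0 0
  0 0 0 3 0
  6 0 0 0 0
  0 0 0 0 0
After step 2: ants at (2,0),(1,3),(2,0)
  0 0 0 0 0
  0 0 0 1 0
  3 0 0 2 0
  5 0 0 0 0
  0 0 0 0 0
After step 3: ants at (3,0),(2,3),(3,0)
  0 0 0 0 0
  0 0 0 0 0
  2 0 0 3 0
  8 0 0 0 0
  0 0 0 0 0
After step 4: ants at (2,0),(1,3),(2,0)
  0 0 0 0 0
  0 0 0 1 0
  5 0 0 2 0
  7 0 0 0 0
  0 0 0 0 0

0 0 0 0 0
0 0 0 1 0
5 0 0 2 0
7 0 0 0 0
0 0 0 0 0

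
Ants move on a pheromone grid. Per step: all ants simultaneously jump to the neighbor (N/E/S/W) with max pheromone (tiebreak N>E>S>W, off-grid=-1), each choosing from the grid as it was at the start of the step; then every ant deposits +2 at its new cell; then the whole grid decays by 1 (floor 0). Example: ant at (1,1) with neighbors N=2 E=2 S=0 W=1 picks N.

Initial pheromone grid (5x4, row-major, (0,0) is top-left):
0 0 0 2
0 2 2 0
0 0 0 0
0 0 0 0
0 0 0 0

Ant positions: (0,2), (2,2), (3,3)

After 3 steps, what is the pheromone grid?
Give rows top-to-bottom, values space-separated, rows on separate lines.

After step 1: ants at (0,3),(1,2),(2,3)
  0 0 0 3
  0 1 3 0
  0 0 0 1
  0 0 0 0
  0 0 0 0
After step 2: ants at (1,3),(1,1),(1,3)
  0 0 0 2
  0 2 2 3
  0 0 0 0
  0 0 0 0
  0 0 0 0
After step 3: ants at (0,3),(1,2),(0,3)
  0 0 0 5
  0 1 3 2
  0 0 0 0
  0 0 0 0
  0 0 0 0

0 0 0 5
0 1 3 2
0 0 0 0
0 0 0 0
0 0 0 0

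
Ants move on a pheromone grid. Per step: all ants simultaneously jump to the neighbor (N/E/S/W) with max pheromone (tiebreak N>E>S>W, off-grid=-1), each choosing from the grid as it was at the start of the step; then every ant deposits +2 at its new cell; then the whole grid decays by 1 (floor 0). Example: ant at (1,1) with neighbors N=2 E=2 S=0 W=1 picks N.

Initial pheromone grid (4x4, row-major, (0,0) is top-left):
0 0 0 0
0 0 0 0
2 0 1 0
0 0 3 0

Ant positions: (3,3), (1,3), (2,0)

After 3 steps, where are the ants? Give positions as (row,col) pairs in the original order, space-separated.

Step 1: ant0:(3,3)->W->(3,2) | ant1:(1,3)->N->(0,3) | ant2:(2,0)->N->(1,0)
  grid max=4 at (3,2)
Step 2: ant0:(3,2)->N->(2,2) | ant1:(0,3)->S->(1,3) | ant2:(1,0)->S->(2,0)
  grid max=3 at (3,2)
Step 3: ant0:(2,2)->S->(3,2) | ant1:(1,3)->N->(0,3) | ant2:(2,0)->N->(1,0)
  grid max=4 at (3,2)

(3,2) (0,3) (1,0)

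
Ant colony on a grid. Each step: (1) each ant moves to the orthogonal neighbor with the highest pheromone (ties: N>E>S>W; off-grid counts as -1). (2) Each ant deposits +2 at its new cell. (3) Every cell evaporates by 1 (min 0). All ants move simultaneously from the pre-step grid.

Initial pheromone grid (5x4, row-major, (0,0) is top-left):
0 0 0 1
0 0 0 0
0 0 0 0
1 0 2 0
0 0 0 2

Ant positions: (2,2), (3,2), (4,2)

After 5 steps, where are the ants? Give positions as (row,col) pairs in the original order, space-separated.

Step 1: ant0:(2,2)->S->(3,2) | ant1:(3,2)->N->(2,2) | ant2:(4,2)->N->(3,2)
  grid max=5 at (3,2)
Step 2: ant0:(3,2)->N->(2,2) | ant1:(2,2)->S->(3,2) | ant2:(3,2)->N->(2,2)
  grid max=6 at (3,2)
Step 3: ant0:(2,2)->S->(3,2) | ant1:(3,2)->N->(2,2) | ant2:(2,2)->S->(3,2)
  grid max=9 at (3,2)
Step 4: ant0:(3,2)->N->(2,2) | ant1:(2,2)->S->(3,2) | ant2:(3,2)->N->(2,2)
  grid max=10 at (3,2)
Step 5: ant0:(2,2)->S->(3,2) | ant1:(3,2)->N->(2,2) | ant2:(2,2)->S->(3,2)
  grid max=13 at (3,2)

(3,2) (2,2) (3,2)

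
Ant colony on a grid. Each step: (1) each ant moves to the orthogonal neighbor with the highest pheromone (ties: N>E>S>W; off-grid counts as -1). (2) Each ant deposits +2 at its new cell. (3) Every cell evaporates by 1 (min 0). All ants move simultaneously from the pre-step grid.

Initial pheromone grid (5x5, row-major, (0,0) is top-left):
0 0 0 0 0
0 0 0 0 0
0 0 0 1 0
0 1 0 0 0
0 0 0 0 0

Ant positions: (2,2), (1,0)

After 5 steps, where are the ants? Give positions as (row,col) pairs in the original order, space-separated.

Step 1: ant0:(2,2)->E->(2,3) | ant1:(1,0)->N->(0,0)
  grid max=2 at (2,3)
Step 2: ant0:(2,3)->N->(1,3) | ant1:(0,0)->E->(0,1)
  grid max=1 at (0,1)
Step 3: ant0:(1,3)->S->(2,3) | ant1:(0,1)->E->(0,2)
  grid max=2 at (2,3)
Step 4: ant0:(2,3)->N->(1,3) | ant1:(0,2)->E->(0,3)
  grid max=1 at (0,3)
Step 5: ant0:(1,3)->N->(0,3) | ant1:(0,3)->S->(1,3)
  grid max=2 at (0,3)

(0,3) (1,3)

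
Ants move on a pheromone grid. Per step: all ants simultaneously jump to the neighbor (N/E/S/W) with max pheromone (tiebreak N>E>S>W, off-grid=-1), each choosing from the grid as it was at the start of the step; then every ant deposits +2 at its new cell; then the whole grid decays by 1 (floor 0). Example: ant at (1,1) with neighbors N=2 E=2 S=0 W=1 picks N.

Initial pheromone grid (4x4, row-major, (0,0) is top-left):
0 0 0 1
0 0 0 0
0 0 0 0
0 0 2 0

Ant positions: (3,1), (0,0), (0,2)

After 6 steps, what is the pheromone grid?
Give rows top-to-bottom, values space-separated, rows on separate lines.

After step 1: ants at (3,2),(0,1),(0,3)
  0 1 0 2
  0 0 0 0
  0 0 0 0
  0 0 3 0
After step 2: ants at (2,2),(0,2),(1,3)
  0 0 1 1
  0 0 0 1
  0 0 1 0
  0 0 2 0
After step 3: ants at (3,2),(0,3),(0,3)
  0 0 0 4
  0 0 0 0
  0 0 0 0
  0 0 3 0
After step 4: ants at (2,2),(1,3),(1,3)
  0 0 0 3
  0 0 0 3
  0 0 1 0
  0 0 2 0
After step 5: ants at (3,2),(0,3),(0,3)
  0 0 0 6
  0 0 0 2
  0 0 0 0
  0 0 3 0
After step 6: ants at (2,2),(1,3),(1,3)
  0 0 0 5
  0 0 0 5
  0 0 1 0
  0 0 2 0

0 0 0 5
0 0 0 5
0 0 1 0
0 0 2 0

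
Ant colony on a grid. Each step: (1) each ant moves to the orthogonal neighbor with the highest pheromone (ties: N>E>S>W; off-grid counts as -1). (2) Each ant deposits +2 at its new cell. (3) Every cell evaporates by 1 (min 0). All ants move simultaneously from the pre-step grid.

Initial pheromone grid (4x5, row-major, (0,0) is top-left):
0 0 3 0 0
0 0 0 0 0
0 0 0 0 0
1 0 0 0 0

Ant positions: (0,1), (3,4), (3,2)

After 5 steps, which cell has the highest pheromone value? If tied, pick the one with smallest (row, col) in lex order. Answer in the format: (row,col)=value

Step 1: ant0:(0,1)->E->(0,2) | ant1:(3,4)->N->(2,4) | ant2:(3,2)->N->(2,2)
  grid max=4 at (0,2)
Step 2: ant0:(0,2)->E->(0,3) | ant1:(2,4)->N->(1,4) | ant2:(2,2)->N->(1,2)
  grid max=3 at (0,2)
Step 3: ant0:(0,3)->W->(0,2) | ant1:(1,4)->N->(0,4) | ant2:(1,2)->N->(0,2)
  grid max=6 at (0,2)
Step 4: ant0:(0,2)->E->(0,3) | ant1:(0,4)->S->(1,4) | ant2:(0,2)->E->(0,3)
  grid max=5 at (0,2)
Step 5: ant0:(0,3)->W->(0,2) | ant1:(1,4)->N->(0,4) | ant2:(0,3)->W->(0,2)
  grid max=8 at (0,2)
Final grid:
  0 0 8 2 1
  0 0 0 0 0
  0 0 0 0 0
  0 0 0 0 0
Max pheromone 8 at (0,2)

Answer: (0,2)=8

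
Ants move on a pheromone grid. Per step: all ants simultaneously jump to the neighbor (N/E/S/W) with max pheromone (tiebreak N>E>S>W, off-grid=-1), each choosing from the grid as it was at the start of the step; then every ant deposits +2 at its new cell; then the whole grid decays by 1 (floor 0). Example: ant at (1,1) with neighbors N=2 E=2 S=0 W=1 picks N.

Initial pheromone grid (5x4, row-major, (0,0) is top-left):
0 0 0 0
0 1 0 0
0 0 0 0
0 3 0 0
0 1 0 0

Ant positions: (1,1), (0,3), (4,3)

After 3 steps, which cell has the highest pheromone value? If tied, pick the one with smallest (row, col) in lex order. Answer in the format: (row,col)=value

Step 1: ant0:(1,1)->N->(0,1) | ant1:(0,3)->S->(1,3) | ant2:(4,3)->N->(3,3)
  grid max=2 at (3,1)
Step 2: ant0:(0,1)->E->(0,2) | ant1:(1,3)->N->(0,3) | ant2:(3,3)->N->(2,3)
  grid max=1 at (0,2)
Step 3: ant0:(0,2)->E->(0,3) | ant1:(0,3)->W->(0,2) | ant2:(2,3)->N->(1,3)
  grid max=2 at (0,2)
Final grid:
  0 0 2 2
  0 0 0 1
  0 0 0 0
  0 0 0 0
  0 0 0 0
Max pheromone 2 at (0,2)

Answer: (0,2)=2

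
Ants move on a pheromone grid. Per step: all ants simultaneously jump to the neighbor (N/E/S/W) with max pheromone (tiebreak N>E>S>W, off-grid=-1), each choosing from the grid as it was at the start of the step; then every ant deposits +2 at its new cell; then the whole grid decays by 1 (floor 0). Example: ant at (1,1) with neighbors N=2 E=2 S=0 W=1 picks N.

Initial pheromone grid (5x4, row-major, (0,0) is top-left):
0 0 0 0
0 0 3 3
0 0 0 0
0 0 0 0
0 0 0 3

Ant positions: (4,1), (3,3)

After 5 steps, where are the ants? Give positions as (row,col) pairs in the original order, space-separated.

Step 1: ant0:(4,1)->N->(3,1) | ant1:(3,3)->S->(4,3)
  grid max=4 at (4,3)
Step 2: ant0:(3,1)->N->(2,1) | ant1:(4,3)->N->(3,3)
  grid max=3 at (4,3)
Step 3: ant0:(2,1)->N->(1,1) | ant1:(3,3)->S->(4,3)
  grid max=4 at (4,3)
Step 4: ant0:(1,1)->N->(0,1) | ant1:(4,3)->N->(3,3)
  grid max=3 at (4,3)
Step 5: ant0:(0,1)->E->(0,2) | ant1:(3,3)->S->(4,3)
  grid max=4 at (4,3)

(0,2) (4,3)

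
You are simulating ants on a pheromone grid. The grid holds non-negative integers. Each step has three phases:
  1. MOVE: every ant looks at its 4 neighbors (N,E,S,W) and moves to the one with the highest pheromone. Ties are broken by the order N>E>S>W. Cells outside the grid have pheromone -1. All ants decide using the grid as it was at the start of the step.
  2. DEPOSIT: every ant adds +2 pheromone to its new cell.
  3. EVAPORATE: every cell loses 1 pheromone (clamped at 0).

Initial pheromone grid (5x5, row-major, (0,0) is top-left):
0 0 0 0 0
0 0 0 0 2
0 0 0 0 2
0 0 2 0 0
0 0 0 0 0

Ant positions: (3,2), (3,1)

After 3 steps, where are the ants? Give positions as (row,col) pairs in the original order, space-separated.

Step 1: ant0:(3,2)->N->(2,2) | ant1:(3,1)->E->(3,2)
  grid max=3 at (3,2)
Step 2: ant0:(2,2)->S->(3,2) | ant1:(3,2)->N->(2,2)
  grid max=4 at (3,2)
Step 3: ant0:(3,2)->N->(2,2) | ant1:(2,2)->S->(3,2)
  grid max=5 at (3,2)

(2,2) (3,2)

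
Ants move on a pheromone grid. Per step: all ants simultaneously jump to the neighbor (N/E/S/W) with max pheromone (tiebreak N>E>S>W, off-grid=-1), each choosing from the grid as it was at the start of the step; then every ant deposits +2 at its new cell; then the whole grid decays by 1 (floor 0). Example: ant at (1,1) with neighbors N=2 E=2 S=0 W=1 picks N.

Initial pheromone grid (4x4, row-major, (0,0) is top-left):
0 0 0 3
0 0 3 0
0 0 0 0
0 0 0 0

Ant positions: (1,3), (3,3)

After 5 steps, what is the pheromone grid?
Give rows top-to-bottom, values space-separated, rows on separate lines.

After step 1: ants at (0,3),(2,3)
  0 0 0 4
  0 0 2 0
  0 0 0 1
  0 0 0 0
After step 2: ants at (1,3),(1,3)
  0 0 0 3
  0 0 1 3
  0 0 0 0
  0 0 0 0
After step 3: ants at (0,3),(0,3)
  0 0 0 6
  0 0 0 2
  0 0 0 0
  0 0 0 0
After step 4: ants at (1,3),(1,3)
  0 0 0 5
  0 0 0 5
  0 0 0 0
  0 0 0 0
After step 5: ants at (0,3),(0,3)
  0 0 0 8
  0 0 0 4
  0 0 0 0
  0 0 0 0

0 0 0 8
0 0 0 4
0 0 0 0
0 0 0 0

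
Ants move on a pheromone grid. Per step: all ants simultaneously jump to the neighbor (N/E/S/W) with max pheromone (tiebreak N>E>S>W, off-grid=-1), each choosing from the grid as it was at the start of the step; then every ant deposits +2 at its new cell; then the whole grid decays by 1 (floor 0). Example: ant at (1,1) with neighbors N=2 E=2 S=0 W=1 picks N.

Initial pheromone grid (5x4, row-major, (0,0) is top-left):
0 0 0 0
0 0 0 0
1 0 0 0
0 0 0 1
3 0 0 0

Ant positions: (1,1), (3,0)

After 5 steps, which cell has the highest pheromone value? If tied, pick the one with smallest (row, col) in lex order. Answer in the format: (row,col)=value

Answer: (4,0)=4

Derivation:
Step 1: ant0:(1,1)->N->(0,1) | ant1:(3,0)->S->(4,0)
  grid max=4 at (4,0)
Step 2: ant0:(0,1)->E->(0,2) | ant1:(4,0)->N->(3,0)
  grid max=3 at (4,0)
Step 3: ant0:(0,2)->E->(0,3) | ant1:(3,0)->S->(4,0)
  grid max=4 at (4,0)
Step 4: ant0:(0,3)->S->(1,3) | ant1:(4,0)->N->(3,0)
  grid max=3 at (4,0)
Step 5: ant0:(1,3)->N->(0,3) | ant1:(3,0)->S->(4,0)
  grid max=4 at (4,0)
Final grid:
  0 0 0 1
  0 0 0 0
  0 0 0 0
  0 0 0 0
  4 0 0 0
Max pheromone 4 at (4,0)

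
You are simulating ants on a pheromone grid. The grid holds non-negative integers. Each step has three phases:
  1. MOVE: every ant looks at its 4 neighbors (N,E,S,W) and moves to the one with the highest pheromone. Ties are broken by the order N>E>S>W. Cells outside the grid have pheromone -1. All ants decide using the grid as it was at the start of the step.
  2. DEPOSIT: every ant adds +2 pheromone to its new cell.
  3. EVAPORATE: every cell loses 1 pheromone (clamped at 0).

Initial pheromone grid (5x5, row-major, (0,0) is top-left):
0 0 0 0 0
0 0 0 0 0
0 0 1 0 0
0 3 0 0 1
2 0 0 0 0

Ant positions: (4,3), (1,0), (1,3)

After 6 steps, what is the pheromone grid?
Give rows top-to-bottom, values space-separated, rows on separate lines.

After step 1: ants at (3,3),(0,0),(0,3)
  1 0 0 1 0
  0 0 0 0 0
  0 0 0 0 0
  0 2 0 1 0
  1 0 0 0 0
After step 2: ants at (2,3),(0,1),(0,4)
  0 1 0 0 1
  0 0 0 0 0
  0 0 0 1 0
  0 1 0 0 0
  0 0 0 0 0
After step 3: ants at (1,3),(0,2),(1,4)
  0 0 1 0 0
  0 0 0 1 1
  0 0 0 0 0
  0 0 0 0 0
  0 0 0 0 0
After step 4: ants at (1,4),(0,3),(1,3)
  0 0 0 1 0
  0 0 0 2 2
  0 0 0 0 0
  0 0 0 0 0
  0 0 0 0 0
After step 5: ants at (1,3),(1,3),(1,4)
  0 0 0 0 0
  0 0 0 5 3
  0 0 0 0 0
  0 0 0 0 0
  0 0 0 0 0
After step 6: ants at (1,4),(1,4),(1,3)
  0 0 0 0 0
  0 0 0 6 6
  0 0 0 0 0
  0 0 0 0 0
  0 0 0 0 0

0 0 0 0 0
0 0 0 6 6
0 0 0 0 0
0 0 0 0 0
0 0 0 0 0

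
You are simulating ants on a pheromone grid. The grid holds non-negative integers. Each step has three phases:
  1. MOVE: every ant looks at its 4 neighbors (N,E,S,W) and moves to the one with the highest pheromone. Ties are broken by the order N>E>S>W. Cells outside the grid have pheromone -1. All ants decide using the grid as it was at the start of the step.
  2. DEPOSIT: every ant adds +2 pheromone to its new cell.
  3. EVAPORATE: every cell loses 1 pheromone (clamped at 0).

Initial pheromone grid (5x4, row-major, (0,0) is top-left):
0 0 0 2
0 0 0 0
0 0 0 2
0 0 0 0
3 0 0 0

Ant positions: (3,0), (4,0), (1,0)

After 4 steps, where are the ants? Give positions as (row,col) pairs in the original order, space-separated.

Step 1: ant0:(3,0)->S->(4,0) | ant1:(4,0)->N->(3,0) | ant2:(1,0)->N->(0,0)
  grid max=4 at (4,0)
Step 2: ant0:(4,0)->N->(3,0) | ant1:(3,0)->S->(4,0) | ant2:(0,0)->E->(0,1)
  grid max=5 at (4,0)
Step 3: ant0:(3,0)->S->(4,0) | ant1:(4,0)->N->(3,0) | ant2:(0,1)->E->(0,2)
  grid max=6 at (4,0)
Step 4: ant0:(4,0)->N->(3,0) | ant1:(3,0)->S->(4,0) | ant2:(0,2)->E->(0,3)
  grid max=7 at (4,0)

(3,0) (4,0) (0,3)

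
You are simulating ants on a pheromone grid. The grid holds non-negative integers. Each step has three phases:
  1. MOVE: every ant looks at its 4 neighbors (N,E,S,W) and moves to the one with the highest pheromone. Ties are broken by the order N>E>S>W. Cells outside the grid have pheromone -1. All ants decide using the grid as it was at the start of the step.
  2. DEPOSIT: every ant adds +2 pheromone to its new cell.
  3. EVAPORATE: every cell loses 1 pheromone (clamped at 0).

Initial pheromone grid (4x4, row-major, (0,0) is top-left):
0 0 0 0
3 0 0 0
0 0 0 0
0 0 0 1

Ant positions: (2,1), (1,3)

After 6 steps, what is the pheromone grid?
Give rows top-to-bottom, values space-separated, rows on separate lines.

After step 1: ants at (1,1),(0,3)
  0 0 0 1
  2 1 0 0
  0 0 0 0
  0 0 0 0
After step 2: ants at (1,0),(1,3)
  0 0 0 0
  3 0 0 1
  0 0 0 0
  0 0 0 0
After step 3: ants at (0,0),(0,3)
  1 0 0 1
  2 0 0 0
  0 0 0 0
  0 0 0 0
After step 4: ants at (1,0),(1,3)
  0 0 0 0
  3 0 0 1
  0 0 0 0
  0 0 0 0
After step 5: ants at (0,0),(0,3)
  1 0 0 1
  2 0 0 0
  0 0 0 0
  0 0 0 0
After step 6: ants at (1,0),(1,3)
  0 0 0 0
  3 0 0 1
  0 0 0 0
  0 0 0 0

0 0 0 0
3 0 0 1
0 0 0 0
0 0 0 0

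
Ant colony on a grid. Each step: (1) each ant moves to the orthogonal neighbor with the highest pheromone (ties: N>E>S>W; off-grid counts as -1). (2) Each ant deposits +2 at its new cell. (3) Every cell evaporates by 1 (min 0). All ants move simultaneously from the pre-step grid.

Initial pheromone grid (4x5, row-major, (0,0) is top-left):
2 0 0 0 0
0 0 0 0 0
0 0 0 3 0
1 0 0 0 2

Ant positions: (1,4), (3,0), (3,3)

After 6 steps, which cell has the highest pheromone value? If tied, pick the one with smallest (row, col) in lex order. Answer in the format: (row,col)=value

Answer: (2,3)=7

Derivation:
Step 1: ant0:(1,4)->N->(0,4) | ant1:(3,0)->N->(2,0) | ant2:(3,3)->N->(2,3)
  grid max=4 at (2,3)
Step 2: ant0:(0,4)->S->(1,4) | ant1:(2,0)->N->(1,0) | ant2:(2,3)->N->(1,3)
  grid max=3 at (2,3)
Step 3: ant0:(1,4)->W->(1,3) | ant1:(1,0)->N->(0,0) | ant2:(1,3)->S->(2,3)
  grid max=4 at (2,3)
Step 4: ant0:(1,3)->S->(2,3) | ant1:(0,0)->E->(0,1) | ant2:(2,3)->N->(1,3)
  grid max=5 at (2,3)
Step 5: ant0:(2,3)->N->(1,3) | ant1:(0,1)->E->(0,2) | ant2:(1,3)->S->(2,3)
  grid max=6 at (2,3)
Step 6: ant0:(1,3)->S->(2,3) | ant1:(0,2)->E->(0,3) | ant2:(2,3)->N->(1,3)
  grid max=7 at (2,3)
Final grid:
  0 0 0 1 0
  0 0 0 5 0
  0 0 0 7 0
  0 0 0 0 0
Max pheromone 7 at (2,3)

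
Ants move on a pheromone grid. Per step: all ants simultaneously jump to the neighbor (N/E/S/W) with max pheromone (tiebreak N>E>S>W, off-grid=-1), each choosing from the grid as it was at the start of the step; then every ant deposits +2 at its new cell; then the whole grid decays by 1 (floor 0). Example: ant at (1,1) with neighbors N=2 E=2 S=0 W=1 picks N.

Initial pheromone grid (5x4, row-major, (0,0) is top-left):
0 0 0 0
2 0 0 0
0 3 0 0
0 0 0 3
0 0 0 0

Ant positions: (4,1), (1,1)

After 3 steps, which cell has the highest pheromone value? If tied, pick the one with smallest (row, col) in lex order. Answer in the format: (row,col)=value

Answer: (2,1)=6

Derivation:
Step 1: ant0:(4,1)->N->(3,1) | ant1:(1,1)->S->(2,1)
  grid max=4 at (2,1)
Step 2: ant0:(3,1)->N->(2,1) | ant1:(2,1)->S->(3,1)
  grid max=5 at (2,1)
Step 3: ant0:(2,1)->S->(3,1) | ant1:(3,1)->N->(2,1)
  grid max=6 at (2,1)
Final grid:
  0 0 0 0
  0 0 0 0
  0 6 0 0
  0 3 0 0
  0 0 0 0
Max pheromone 6 at (2,1)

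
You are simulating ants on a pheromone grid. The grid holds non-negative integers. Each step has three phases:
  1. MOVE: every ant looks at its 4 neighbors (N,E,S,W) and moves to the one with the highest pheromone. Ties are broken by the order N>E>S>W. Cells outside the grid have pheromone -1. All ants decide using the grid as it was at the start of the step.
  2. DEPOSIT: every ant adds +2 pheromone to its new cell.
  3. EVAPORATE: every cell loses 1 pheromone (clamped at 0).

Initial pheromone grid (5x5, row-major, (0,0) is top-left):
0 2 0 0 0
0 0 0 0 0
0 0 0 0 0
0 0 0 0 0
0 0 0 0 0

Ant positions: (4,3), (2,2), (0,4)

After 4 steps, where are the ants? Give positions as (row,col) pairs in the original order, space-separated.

Step 1: ant0:(4,3)->N->(3,3) | ant1:(2,2)->N->(1,2) | ant2:(0,4)->S->(1,4)
  grid max=1 at (0,1)
Step 2: ant0:(3,3)->N->(2,3) | ant1:(1,2)->N->(0,2) | ant2:(1,4)->N->(0,4)
  grid max=1 at (0,2)
Step 3: ant0:(2,3)->N->(1,3) | ant1:(0,2)->E->(0,3) | ant2:(0,4)->S->(1,4)
  grid max=1 at (0,3)
Step 4: ant0:(1,3)->N->(0,3) | ant1:(0,3)->S->(1,3) | ant2:(1,4)->W->(1,3)
  grid max=4 at (1,3)

(0,3) (1,3) (1,3)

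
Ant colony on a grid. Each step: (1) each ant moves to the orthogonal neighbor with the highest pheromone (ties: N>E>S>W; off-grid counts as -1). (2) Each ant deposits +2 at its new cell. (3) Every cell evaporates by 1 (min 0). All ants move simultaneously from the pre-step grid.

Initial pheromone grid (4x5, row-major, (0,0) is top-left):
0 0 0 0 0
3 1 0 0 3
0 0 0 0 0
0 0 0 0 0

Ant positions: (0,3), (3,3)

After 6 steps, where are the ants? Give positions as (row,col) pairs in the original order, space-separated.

Step 1: ant0:(0,3)->E->(0,4) | ant1:(3,3)->N->(2,3)
  grid max=2 at (1,0)
Step 2: ant0:(0,4)->S->(1,4) | ant1:(2,3)->N->(1,3)
  grid max=3 at (1,4)
Step 3: ant0:(1,4)->W->(1,3) | ant1:(1,3)->E->(1,4)
  grid max=4 at (1,4)
Step 4: ant0:(1,3)->E->(1,4) | ant1:(1,4)->W->(1,3)
  grid max=5 at (1,4)
Step 5: ant0:(1,4)->W->(1,3) | ant1:(1,3)->E->(1,4)
  grid max=6 at (1,4)
Step 6: ant0:(1,3)->E->(1,4) | ant1:(1,4)->W->(1,3)
  grid max=7 at (1,4)

(1,4) (1,3)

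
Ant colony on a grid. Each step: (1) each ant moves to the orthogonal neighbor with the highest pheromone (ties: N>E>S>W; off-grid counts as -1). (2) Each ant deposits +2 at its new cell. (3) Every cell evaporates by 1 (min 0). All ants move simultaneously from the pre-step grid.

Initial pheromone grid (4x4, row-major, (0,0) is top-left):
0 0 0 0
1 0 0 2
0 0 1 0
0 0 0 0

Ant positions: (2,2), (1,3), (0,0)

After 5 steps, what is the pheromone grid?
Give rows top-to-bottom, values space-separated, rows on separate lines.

After step 1: ants at (1,2),(0,3),(1,0)
  0 0 0 1
  2 0 1 1
  0 0 0 0
  0 0 0 0
After step 2: ants at (1,3),(1,3),(0,0)
  1 0 0 0
  1 0 0 4
  0 0 0 0
  0 0 0 0
After step 3: ants at (0,3),(0,3),(1,0)
  0 0 0 3
  2 0 0 3
  0 0 0 0
  0 0 0 0
After step 4: ants at (1,3),(1,3),(0,0)
  1 0 0 2
  1 0 0 6
  0 0 0 0
  0 0 0 0
After step 5: ants at (0,3),(0,3),(1,0)
  0 0 0 5
  2 0 0 5
  0 0 0 0
  0 0 0 0

0 0 0 5
2 0 0 5
0 0 0 0
0 0 0 0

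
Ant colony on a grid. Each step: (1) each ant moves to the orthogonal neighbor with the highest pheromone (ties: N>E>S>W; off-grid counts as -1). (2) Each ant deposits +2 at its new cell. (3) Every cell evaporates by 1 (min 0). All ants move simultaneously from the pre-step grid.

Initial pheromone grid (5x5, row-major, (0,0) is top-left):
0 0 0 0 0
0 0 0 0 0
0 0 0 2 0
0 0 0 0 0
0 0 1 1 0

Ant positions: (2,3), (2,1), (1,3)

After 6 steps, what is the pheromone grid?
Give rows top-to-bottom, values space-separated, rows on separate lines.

After step 1: ants at (1,3),(1,1),(2,3)
  0 0 0 0 0
  0 1 0 1 0
  0 0 0 3 0
  0 0 0 0 0
  0 0 0 0 0
After step 2: ants at (2,3),(0,1),(1,3)
  0 1 0 0 0
  0 0 0 2 0
  0 0 0 4 0
  0 0 0 0 0
  0 0 0 0 0
After step 3: ants at (1,3),(0,2),(2,3)
  0 0 1 0 0
  0 0 0 3 0
  0 0 0 5 0
  0 0 0 0 0
  0 0 0 0 0
After step 4: ants at (2,3),(0,3),(1,3)
  0 0 0 1 0
  0 0 0 4 0
  0 0 0 6 0
  0 0 0 0 0
  0 0 0 0 0
After step 5: ants at (1,3),(1,3),(2,3)
  0 0 0 0 0
  0 0 0 7 0
  0 0 0 7 0
  0 0 0 0 0
  0 0 0 0 0
After step 6: ants at (2,3),(2,3),(1,3)
  0 0 0 0 0
  0 0 0 8 0
  0 0 0 10 0
  0 0 0 0 0
  0 0 0 0 0

0 0 0 0 0
0 0 0 8 0
0 0 0 10 0
0 0 0 0 0
0 0 0 0 0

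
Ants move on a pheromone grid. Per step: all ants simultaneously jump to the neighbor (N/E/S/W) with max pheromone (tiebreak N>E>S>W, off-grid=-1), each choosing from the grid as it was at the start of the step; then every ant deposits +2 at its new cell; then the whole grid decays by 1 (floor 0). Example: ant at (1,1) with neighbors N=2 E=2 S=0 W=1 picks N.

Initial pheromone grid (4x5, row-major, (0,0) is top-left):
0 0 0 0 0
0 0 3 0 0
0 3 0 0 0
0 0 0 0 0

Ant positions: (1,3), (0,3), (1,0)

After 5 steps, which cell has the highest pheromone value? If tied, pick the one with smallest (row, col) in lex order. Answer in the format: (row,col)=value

Step 1: ant0:(1,3)->W->(1,2) | ant1:(0,3)->E->(0,4) | ant2:(1,0)->N->(0,0)
  grid max=4 at (1,2)
Step 2: ant0:(1,2)->N->(0,2) | ant1:(0,4)->S->(1,4) | ant2:(0,0)->E->(0,1)
  grid max=3 at (1,2)
Step 3: ant0:(0,2)->S->(1,2) | ant1:(1,4)->N->(0,4) | ant2:(0,1)->E->(0,2)
  grid max=4 at (1,2)
Step 4: ant0:(1,2)->N->(0,2) | ant1:(0,4)->S->(1,4) | ant2:(0,2)->S->(1,2)
  grid max=5 at (1,2)
Step 5: ant0:(0,2)->S->(1,2) | ant1:(1,4)->N->(0,4) | ant2:(1,2)->N->(0,2)
  grid max=6 at (1,2)
Final grid:
  0 0 4 0 1
  0 0 6 0 0
  0 0 0 0 0
  0 0 0 0 0
Max pheromone 6 at (1,2)

Answer: (1,2)=6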